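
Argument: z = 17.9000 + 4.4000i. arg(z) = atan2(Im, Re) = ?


Re = 17.9, Im = 4.4
arg = atan2(4.4, 17.9) = 13.8101 degrees

arg(z) = 13.8101 degrees


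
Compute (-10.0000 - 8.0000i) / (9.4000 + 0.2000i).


Conjugate of z2 = 9.4000 - 0.2000i
Numerator: (-10.0000 - 8.0000i)(9.4000 - 0.2000i) = -95.6000 - 73.2000i
Denominator: 9.4^2 + 0.2^2 = 88.4
Result = (-95.6000 - 73.2000i)/88.4

-1.0814 - 0.8281i


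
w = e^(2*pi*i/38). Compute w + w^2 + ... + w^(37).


With w = e^(2*pi*i/38), all 38 of the 38th roots of unity w^0 = 1, w, ..., w^(37) sum to 0: 1 + w + ... + w^(37) = (1 - w^38)/(1 - w) = 0 since w^38 = 1, w ≠ 1.
Removing the root 1: w + w^2 + ... + w^(37) = 0 - 1 = -1

Sum = -1


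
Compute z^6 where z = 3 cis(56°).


r^6 = 3^6 = 729
n*theta = 6*56° = 336° = 336° (mod 360)
a = 729*cos(336°) = 665.9746
b = 729*sin(336°) = -296.5110

729 cis(336°) = 665.9746 - 296.5110i


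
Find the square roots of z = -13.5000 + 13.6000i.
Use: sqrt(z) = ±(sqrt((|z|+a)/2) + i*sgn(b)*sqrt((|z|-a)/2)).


|z| = sqrt(182.25+184.96) = 19.1627
sqrt((|z|+a)/2) = sqrt((19.1627+(-13.5))/2) = sqrt(2.8314) = 1.6827
sqrt((|z|-a)/2) = sqrt((19.1627-(-13.5))/2) = sqrt(16.3314) = 4.0412

±(1.6827 + 4.0412i) i.e. 1.6827 + 4.0412i and -1.6827 - 4.0412i


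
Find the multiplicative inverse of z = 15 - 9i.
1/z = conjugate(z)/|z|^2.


|z|^2 = 225+81 = 306
1/z = (15 + 9i)/306

1/z = 0.0490 + 0.0294i


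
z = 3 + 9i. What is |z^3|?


|z| = sqrt(9+81) = sqrt(90) = 9.4868
|z^3| = |z|^3 = (sqrt(90))^3 = 90*sqrt(90)

|z^3| = 90*sqrt(90) ≈ 853.8150


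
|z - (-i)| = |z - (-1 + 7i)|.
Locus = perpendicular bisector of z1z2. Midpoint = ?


Equal distances means the locus is the perpendicular bisector of z1 and z2.
Midpoint = ((0+(-1))/2, (-1+7)/2) = (-0.5000, 3.0000)

Perpendicular bisector through (-0.5000, 3.0000)


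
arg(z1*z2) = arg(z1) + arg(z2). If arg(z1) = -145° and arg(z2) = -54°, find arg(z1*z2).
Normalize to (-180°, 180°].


arg(z1*z2) = -145° - 54° = -199°
Normalized to (-180°, 180°]: 161°

161°


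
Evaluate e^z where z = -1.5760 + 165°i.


e^-1.5760 = 0.2068
cos(165°) = -0.96593
sin(165°) = 0.2588
Real = 0.2068*(-0.96593) = -0.1998
Imag = 0.2068*0.2588 = 0.0535

-0.1998 + 0.0535i


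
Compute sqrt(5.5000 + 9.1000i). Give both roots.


|z| = sqrt(30.25+82.81) = 10.6330
sqrt((|z|+a)/2) = sqrt((10.6330+5.5)/2) = sqrt(8.0665) = 2.8402
sqrt((|z|-a)/2) = sqrt((10.6330-5.5)/2) = sqrt(2.5665) = 1.6020

±(2.8402 + 1.6020i) i.e. 2.8402 + 1.6020i and -2.8402 - 1.6020i


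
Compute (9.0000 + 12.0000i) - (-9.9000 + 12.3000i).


Real: 9 + 9.9 = 18.9
Imag: 12 - 12.3 = -0.3

18.9000 - 0.3000i


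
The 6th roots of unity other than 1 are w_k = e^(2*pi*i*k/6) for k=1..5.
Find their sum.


With w = e^(2*pi*i/6), all 6 of the 6th roots of unity w^0 = 1, w, ..., w^(5) sum to 0: 1 + w + ... + w^(5) = (1 - w^6)/(1 - w) = 0 since w^6 = 1, w ≠ 1.
Removing the root 1: w + w^2 + ... + w^(5) = 0 - 1 = -1

Sum = -1


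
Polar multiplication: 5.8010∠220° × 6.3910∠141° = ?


r = 5.8010 * 6.3910 = 37.0742
theta = 220° + 141° = 361° = 1° (mod 360)

37.0742 cis(1°)


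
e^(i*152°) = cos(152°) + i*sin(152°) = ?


cos(152°) = -0.8829
sin(152°) = 0.4695

e^(i*152°) = -0.8829 + 0.4695i


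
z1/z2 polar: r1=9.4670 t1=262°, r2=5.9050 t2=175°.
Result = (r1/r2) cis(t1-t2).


r = 9.4670 / 5.9050 = 1.6032
theta = 262° - 175° = 87° = 87° (mod 360)

1.6032 cis(87°)


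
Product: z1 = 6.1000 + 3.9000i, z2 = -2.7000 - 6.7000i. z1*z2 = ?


Real = 6.1*(-2.7) - 3.9*(-6.7) = -16.47 - (-26.13) = 9.66
Imag = 6.1*(-6.7) - (2.7)*3.9 = -40.87 - (10.53) = -51.4

9.6600 - 51.4000i


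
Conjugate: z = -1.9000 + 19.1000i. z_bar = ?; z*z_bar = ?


z_bar = -1.9000 - 19.1000i
z*z_bar = (-1.9)^2 + 19.1^2 = 3.61 + 364.81 = 368.42

z_bar = -1.9000 - 19.1000i, z*z_bar = 368.42


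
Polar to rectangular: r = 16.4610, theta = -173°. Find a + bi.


a = 16.4610*cos(-173°) = 16.4610*(-0.992546) = -16.3383
b = 16.4610*sin(-173°) = 16.4610*(-0.12187) = -2.0061

-16.3383 - 2.0061i


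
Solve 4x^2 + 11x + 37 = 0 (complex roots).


disc = 11^2 - 4*4*37 = 121 - 592 = -471
sqrt(|disc|) = sqrt(471) = 21.7025
Real part = -11/(2*4) = -1.3750
Imag part = 21.7025/(2*4) = 2.7128

-1.3750 ± 2.7128i


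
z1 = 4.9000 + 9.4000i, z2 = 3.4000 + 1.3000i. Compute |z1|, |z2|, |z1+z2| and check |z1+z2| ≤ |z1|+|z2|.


|z1| = sqrt(4.9^2 + 9.4^2) = sqrt(112.37) = 10.6005
|z2| = sqrt(3.4^2 + 1.3^2) = sqrt(13.25) = 3.6401
z1+z2 = 8.3000 + 10.7000i
|z1+z2| = sqrt(183.38) = 13.5418
|z1|+|z2| = 10.6005 + 3.6401 = 14.2406

|z1+z2| = 13.5418 ≤ |z1|+|z2| = 14.2406 (verified)


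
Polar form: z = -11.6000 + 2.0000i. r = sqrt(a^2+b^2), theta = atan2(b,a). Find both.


r = sqrt(134.56+4) = sqrt(138.56) = 11.7712
theta = atan2(2, -11.6) = 170.2176 degrees

r = 11.7712, theta = 170.2176 degrees


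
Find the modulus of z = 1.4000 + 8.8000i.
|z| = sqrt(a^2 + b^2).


|z| = sqrt(1.4^2 + 8.8^2) = sqrt(1.96 + 77.44) = sqrt(79.4) = 8.9107

|z| = 8.9107


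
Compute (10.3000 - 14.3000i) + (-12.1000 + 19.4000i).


Real: 10.3 - 12.1 = -1.8
Imag: -14.3 + 19.4 = 5.1

-1.8000 + 5.1000i


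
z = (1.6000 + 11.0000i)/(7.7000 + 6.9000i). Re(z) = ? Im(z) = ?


Multiply by conjugate: (1.6000 + 11.0000i)(7.7000 - 6.9000i) / (7.7^2 + 6.9^2)
Numerator real = 1.6*7.7 + 11*6.9 = 88.22
Numerator imag = 11*7.7 - 1.6*6.9 = 73.66
Denominator = 106.9
Re(z) = 88.22/106.9 = 0.8253
Im(z) = 73.66/106.9 = 0.6891

Re(z) = 0.8253, Im(z) = 0.6891


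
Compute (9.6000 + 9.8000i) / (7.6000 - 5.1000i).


Conjugate of z2 = 7.6000 + 5.1000i
Numerator: (9.6000 + 9.8000i)(7.6000 + 5.1000i) = 22.9800 + 123.4400i
Denominator: 7.6^2 + (-5.1)^2 = 83.77
Result = (22.9800 + 123.4400i)/83.77

0.2743 + 1.4736i


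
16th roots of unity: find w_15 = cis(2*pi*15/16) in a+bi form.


Angle = 360*15/16 = 337.5°
a = cos(337.5°) = 0.9239
b = sin(337.5°) = -0.3827

0.9239 - 0.3827i


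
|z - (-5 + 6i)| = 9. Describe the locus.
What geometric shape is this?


|z - z0| = r is a circle with center z0 and radius r.
Center = (-5, 6), radius = 9

Circle with center (-5, 6) and radius 9


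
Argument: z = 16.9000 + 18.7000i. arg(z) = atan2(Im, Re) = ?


Re = 16.9, Im = 18.7
arg = atan2(18.7, 16.9) = 47.8945 degrees

arg(z) = 47.8945 degrees


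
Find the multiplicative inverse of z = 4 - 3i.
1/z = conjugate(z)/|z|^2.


|z|^2 = 16+9 = 25
1/z = (4 + 3i)/25

1/z = 0.1600 + 0.1200i


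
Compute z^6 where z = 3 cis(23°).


r^6 = 3^6 = 729
n*theta = 6*23° = 138° = 138° (mod 360)
a = 729*cos(138°) = -541.7526
b = 729*sin(138°) = 487.7962

729 cis(138°) = -541.7526 + 487.7962i


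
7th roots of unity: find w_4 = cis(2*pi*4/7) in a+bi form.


Angle = 360*4/7 = 205.7143°
a = cos(205.7143°) = -0.9010
b = sin(205.7143°) = -0.4339

-0.9010 - 0.4339i


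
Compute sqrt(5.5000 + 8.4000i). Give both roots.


|z| = sqrt(30.25+70.56) = 10.0404
sqrt((|z|+a)/2) = sqrt((10.0404+5.5)/2) = sqrt(7.7702) = 2.7875
sqrt((|z|-a)/2) = sqrt((10.0404-5.5)/2) = sqrt(2.2702) = 1.5067

±(2.7875 + 1.5067i) i.e. 2.7875 + 1.5067i and -2.7875 - 1.5067i


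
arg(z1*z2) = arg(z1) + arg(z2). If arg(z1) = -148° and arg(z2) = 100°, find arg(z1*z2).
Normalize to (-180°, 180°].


arg(z1*z2) = -148° + 100° = -48°
Normalized to (-180°, 180°]: -48°

-48°


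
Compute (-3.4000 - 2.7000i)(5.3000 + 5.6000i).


Real = -3.4*5.3 - (-2.7)*5.6 = -18.02 - (-15.12) = -2.9
Imag = -3.4*5.6 + 5.3*(-2.7) = -19.04 - (14.31) = -33.35

-2.9000 - 33.3500i


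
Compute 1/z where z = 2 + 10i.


|z|^2 = 4+100 = 104
1/z = (2 - 10i)/104

1/z = 0.0192 - 0.0962i


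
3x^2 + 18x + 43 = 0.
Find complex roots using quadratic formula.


disc = 18^2 - 4*3*43 = 324 - 516 = -192
sqrt(|disc|) = sqrt(192) = 13.8564
Real part = -18/(2*3) = -3.0000
Imag part = 13.8564/(2*3) = 2.3094

-3.0000 ± 2.3094i


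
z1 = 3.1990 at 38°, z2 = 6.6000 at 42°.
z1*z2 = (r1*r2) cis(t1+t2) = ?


r = 3.1990 * 6.6000 = 21.1134
theta = 38° + 42° = 80° = 80° (mod 360)

21.1134 cis(80°)


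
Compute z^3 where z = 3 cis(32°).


r^3 = 3^3 = 27
n*theta = 3*32° = 96° = 96° (mod 360)
a = 27*cos(96°) = -2.8223
b = 27*sin(96°) = 26.8521

27 cis(96°) = -2.8223 + 26.8521i


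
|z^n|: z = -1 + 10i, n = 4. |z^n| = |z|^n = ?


|z| = sqrt(1+100) = sqrt(101) = 10.0499
|z^4| = |z|^4 = (sqrt(101))^4 = 101^2 = 10201

|z^4| = 10201


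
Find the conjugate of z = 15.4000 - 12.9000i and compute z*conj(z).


z_bar = 15.4000 + 12.9000i
z*z_bar = 15.4^2 + (-12.9)^2 = 237.16 + 166.41 = 403.57

z_bar = 15.4000 + 12.9000i, z*z_bar = 403.57


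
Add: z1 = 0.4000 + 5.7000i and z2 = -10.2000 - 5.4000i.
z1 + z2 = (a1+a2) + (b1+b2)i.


Real: 0.4 - 10.2 = -9.8
Imag: 5.7 - 5.4 = 0.3

-9.8000 + 0.3000i


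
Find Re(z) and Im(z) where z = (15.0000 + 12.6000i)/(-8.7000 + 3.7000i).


Multiply by conjugate: (15.0000 + 12.6000i)(-8.7000 - 3.7000i) / ((-8.7)^2 + 3.7^2)
Numerator real = 15*(-8.7) + 12.6*3.7 = -83.88
Numerator imag = 12.6*(-8.7) - 15*3.7 = -165.12
Denominator = 89.38
Re(z) = -83.88/89.38 = -0.9385
Im(z) = -165.12/89.38 = -1.8474

Re(z) = -0.9385, Im(z) = -1.8474


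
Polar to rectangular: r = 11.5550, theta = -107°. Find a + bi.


a = 11.5550*cos(-107°) = 11.5550*(-0.292372) = -3.3784
b = 11.5550*sin(-107°) = 11.5550*(-0.956305) = -11.0501

-3.3784 - 11.0501i


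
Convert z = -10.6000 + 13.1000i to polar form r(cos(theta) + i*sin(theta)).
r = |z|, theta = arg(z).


r = sqrt(112.36+171.61) = sqrt(283.97) = 16.8514
theta = atan2(13.1, -10.6) = 128.9784 degrees

r = 16.8514, theta = 128.9784 degrees


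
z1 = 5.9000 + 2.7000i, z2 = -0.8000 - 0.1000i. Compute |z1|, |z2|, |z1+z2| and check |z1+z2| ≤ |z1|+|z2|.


|z1| = sqrt(5.9^2 + 2.7^2) = sqrt(42.1) = 6.4885
|z2| = sqrt((-0.8)^2 + (-0.1)^2) = sqrt(0.65) = 0.8062
z1+z2 = 5.1000 + 2.6000i
|z1+z2| = sqrt(32.77) = 5.7245
|z1|+|z2| = 6.4885 + 0.8062 = 7.2947

|z1+z2| = 5.7245 ≤ |z1|+|z2| = 7.2947 (verified)


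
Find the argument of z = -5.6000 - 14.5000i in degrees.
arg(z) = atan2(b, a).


Re = -5.6, Im = -14.5
arg = atan2(-14.5, -5.6) = -111.1169 degrees

arg(z) = -111.1169 degrees


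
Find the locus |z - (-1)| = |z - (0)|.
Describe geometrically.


Equal distances means the locus is the perpendicular bisector of z1 and z2.
Midpoint = ((-1+0)/2, (0+0)/2) = (-0.5000, 0)

Perpendicular bisector through (-0.5000, 0)


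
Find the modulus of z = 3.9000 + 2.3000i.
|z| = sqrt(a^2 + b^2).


|z| = sqrt(3.9^2 + 2.3^2) = sqrt(15.21 + 5.29) = sqrt(20.5) = 4.5277

|z| = 4.5277


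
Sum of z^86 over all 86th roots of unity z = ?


The roots are w_k = w^k with w = e^(2*pi*i/86), and (w^k)^86 = (w^86)^k.
So S = 1 + u + u^2 + ... + u^(85) with u = w^86.
86 = 1*86 + 0, so 86 is a multiple of 86 and u = (w^86)^1 = 1.
Every one of the 86 terms equals 1: S = 86

S = 86


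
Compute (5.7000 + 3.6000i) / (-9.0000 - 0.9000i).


Conjugate of z2 = -9.0000 + 0.9000i
Numerator: (5.7000 + 3.6000i)(-9.0000 + 0.9000i) = -54.5400 - 27.2700i
Denominator: (-9)^2 + (-0.9)^2 = 81.81
Result = (-54.5400 - 27.2700i)/81.81

-0.6667 - 0.3333i


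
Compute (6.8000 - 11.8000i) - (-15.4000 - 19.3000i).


Real: 6.8 + 15.4 = 22.2
Imag: -11.8 + 19.3 = 7.5

22.2000 + 7.5000i


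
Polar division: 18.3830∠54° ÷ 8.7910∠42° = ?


r = 18.3830 / 8.7910 = 2.0911
theta = 54° - 42° = 12° = 12° (mod 360)

2.0911 cis(12°)


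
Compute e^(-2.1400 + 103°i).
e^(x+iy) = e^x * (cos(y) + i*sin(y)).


e^-2.1400 = 0.11765
cos(103°) = -0.225
sin(103°) = 0.9744
Real = 0.11765*(-0.225) = -0.0265
Imag = 0.11765*0.9744 = 0.1146

-0.0265 + 0.1146i


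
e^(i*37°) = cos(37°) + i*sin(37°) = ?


cos(37°) = 0.7986
sin(37°) = 0.6018

e^(i*37°) = 0.7986 + 0.6018i


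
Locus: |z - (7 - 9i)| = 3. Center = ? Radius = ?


|z - z0| = r is a circle with center z0 and radius r.
Center = (7, -9), radius = 3

Circle with center (7, -9) and radius 3


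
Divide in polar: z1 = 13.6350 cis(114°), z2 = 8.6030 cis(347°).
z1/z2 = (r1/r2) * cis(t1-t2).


r = 13.6350 / 8.6030 = 1.5849
theta = 114° - 347° = -233° = 127° (mod 360)

1.5849 cis(127°)


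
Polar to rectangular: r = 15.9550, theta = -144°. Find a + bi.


a = 15.9550*cos(-144°) = 15.9550*(-0.80902) = -12.9079
b = 15.9550*sin(-144°) = 15.9550*(-0.587785) = -9.3781

-12.9079 - 9.3781i


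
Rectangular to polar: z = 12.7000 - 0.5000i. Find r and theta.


r = sqrt(161.29+0.25) = sqrt(161.54) = 12.7098
theta = atan2(-0.5, 12.7) = -2.2546 degrees

r = 12.7098, theta = -2.2546 degrees


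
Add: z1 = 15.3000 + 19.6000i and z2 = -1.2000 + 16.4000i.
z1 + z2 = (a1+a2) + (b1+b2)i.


Real: 15.3 - 1.2 = 14.1
Imag: 19.6 + 16.4 = 36

14.1000 + 36.0000i


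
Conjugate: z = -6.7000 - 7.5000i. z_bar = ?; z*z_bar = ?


z_bar = -6.7000 + 7.5000i
z*z_bar = (-6.7)^2 + (-7.5)^2 = 44.89 + 56.25 = 101.14

z_bar = -6.7000 + 7.5000i, z*z_bar = 101.14


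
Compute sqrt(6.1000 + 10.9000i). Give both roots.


|z| = sqrt(37.21+118.81) = 12.4908
sqrt((|z|+a)/2) = sqrt((12.4908+6.1)/2) = sqrt(9.2954) = 3.0488
sqrt((|z|-a)/2) = sqrt((12.4908-6.1)/2) = sqrt(3.1954) = 1.7876

±(3.0488 + 1.7876i) i.e. 3.0488 + 1.7876i and -3.0488 - 1.7876i


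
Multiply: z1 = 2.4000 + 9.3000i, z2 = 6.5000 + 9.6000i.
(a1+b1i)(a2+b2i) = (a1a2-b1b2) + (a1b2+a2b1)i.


Real = 2.4*6.5 - 9.3*9.6 = 15.6 - 89.28 = -73.68
Imag = 2.4*9.6 + 6.5*9.3 = 23.04 + 60.45 = 83.49

-73.6800 + 83.4900i


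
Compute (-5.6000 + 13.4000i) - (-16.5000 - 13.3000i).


Real: -5.6 + 16.5 = 10.9
Imag: 13.4 + 13.3 = 26.7

10.9000 + 26.7000i


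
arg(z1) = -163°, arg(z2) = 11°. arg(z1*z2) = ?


arg(z1*z2) = -163° + 11° = -152°
Normalized to (-180°, 180°]: -152°

-152°


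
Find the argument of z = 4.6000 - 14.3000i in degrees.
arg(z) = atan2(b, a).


Re = 4.6, Im = -14.3
arg = atan2(-14.3, 4.6) = -72.1681 degrees

arg(z) = -72.1681 degrees


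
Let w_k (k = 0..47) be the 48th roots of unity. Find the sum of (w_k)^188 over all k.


The roots are w_k = w^k with w = e^(2*pi*i/48), and (w^k)^188 = (w^188)^k.
So S = 1 + u + u^2 + ... + u^(47) with u = w^188.
188 = 3*48 + 44, so 188 is not a multiple of 48: u = (w^48)^3 * w^44 = w^44 ≠ 1 (w is a primitive 48th root), while u^48 = (w^48)^188 = 1.
Geometric series: S = (1 - u^48)/(1 - u) = (1 - 1)/(1 - u) = 0

S = 0


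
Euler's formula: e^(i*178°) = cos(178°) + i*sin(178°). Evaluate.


cos(178°) = -0.9994
sin(178°) = 0.0349

e^(i*178°) = -0.9994 + 0.0349i


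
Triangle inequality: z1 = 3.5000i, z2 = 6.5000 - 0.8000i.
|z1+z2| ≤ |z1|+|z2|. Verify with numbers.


|z1| = sqrt(0^2 + 3.5^2) = sqrt(12.25) = 3.5000
|z2| = sqrt(6.5^2 + (-0.8)^2) = sqrt(42.89) = 6.5490
z1+z2 = 6.5000 + 2.7000i
|z1+z2| = sqrt(49.54) = 7.0385
|z1|+|z2| = 3.5000 + 6.5490 = 10.0490

|z1+z2| = 7.0385 ≤ |z1|+|z2| = 10.0490 (verified)


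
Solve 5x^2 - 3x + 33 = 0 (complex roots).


disc = (-3)^2 - 4*5*33 = 9 - 660 = -651
sqrt(|disc|) = sqrt(651) = 25.5147
Real part = 3/(2*5) = 0.3000
Imag part = 25.5147/(2*5) = 2.5515

0.3000 ± 2.5515i


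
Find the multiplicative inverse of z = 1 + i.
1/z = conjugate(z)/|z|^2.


|z|^2 = 1+1 = 2
1/z = (1 - 1i)/2

1/z = 0.5000 - 0.5000i


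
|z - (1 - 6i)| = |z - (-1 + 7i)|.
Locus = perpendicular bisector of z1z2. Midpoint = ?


Equal distances means the locus is the perpendicular bisector of z1 and z2.
Midpoint = ((1+(-1))/2, (-6+7)/2) = (0, 0.5000)

Perpendicular bisector through (0, 0.5000)


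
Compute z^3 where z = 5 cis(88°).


r^3 = 5^3 = 125
n*theta = 3*88° = 264° = 264° (mod 360)
a = 125*cos(264°) = -13.0661
b = 125*sin(264°) = -124.3152

125 cis(264°) = -13.0661 - 124.3152i


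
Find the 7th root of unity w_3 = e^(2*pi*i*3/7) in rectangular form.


Angle = 360*3/7 = 154.2857°
a = cos(154.2857°) = -0.9010
b = sin(154.2857°) = 0.4339

-0.9010 + 0.4339i


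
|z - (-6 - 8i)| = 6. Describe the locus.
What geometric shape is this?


|z - z0| = r is a circle with center z0 and radius r.
Center = (-6, -8), radius = 6

Circle with center (-6, -8) and radius 6


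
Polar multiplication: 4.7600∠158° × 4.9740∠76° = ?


r = 4.7600 * 4.9740 = 23.6762
theta = 158° + 76° = 234° = 234° (mod 360)

23.6762 cis(234°)


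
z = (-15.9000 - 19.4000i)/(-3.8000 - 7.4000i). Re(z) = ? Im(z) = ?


Multiply by conjugate: (-15.9000 - 19.4000i)(-3.8000 + 7.4000i) / ((-3.8)^2 + (-7.4)^2)
Numerator real = -15.9*(-3.8) - (19.4)*(-7.4) = 203.98
Numerator imag = -19.4*(-3.8) - (-15.9)*(-7.4) = -43.94
Denominator = 69.2
Re(z) = 203.98/69.2 = 2.9477
Im(z) = -43.94/69.2 = -0.6350

Re(z) = 2.9477, Im(z) = -0.6350


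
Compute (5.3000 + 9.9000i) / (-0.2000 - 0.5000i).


Conjugate of z2 = -0.2000 + 0.5000i
Numerator: (5.3000 + 9.9000i)(-0.2000 + 0.5000i) = -6.0100 + 0.6700i
Denominator: (-0.2)^2 + (-0.5)^2 = 0.29
Result = (-6.0100 + 0.6700i)/0.29

-20.7241 + 2.3103i


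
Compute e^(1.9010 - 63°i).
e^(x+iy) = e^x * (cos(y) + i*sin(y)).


e^1.9010 = 6.6926
cos(-63°) = 0.454
sin(-63°) = -0.891
Real = 6.6926*0.454 = 3.0384
Imag = 6.6926*(-0.891) = -5.9631

3.0384 - 5.9631i


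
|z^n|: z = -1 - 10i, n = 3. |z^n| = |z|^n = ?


|z| = sqrt(1+100) = sqrt(101) = 10.0499
|z^3| = |z|^3 = (sqrt(101))^3 = 101*sqrt(101)

|z^3| = 101*sqrt(101) ≈ 1015.0374


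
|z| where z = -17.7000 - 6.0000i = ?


|z| = sqrt((-17.7)^2 + (-6)^2) = sqrt(313.29 + 36) = sqrt(349.29) = 18.6893

|z| = 18.6893


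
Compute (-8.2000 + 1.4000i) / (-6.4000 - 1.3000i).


Conjugate of z2 = -6.4000 + 1.3000i
Numerator: (-8.2000 + 1.4000i)(-6.4000 + 1.3000i) = 50.6600 - 19.6200i
Denominator: (-6.4)^2 + (-1.3)^2 = 42.65
Result = (50.6600 - 19.6200i)/42.65

1.1878 - 0.4600i


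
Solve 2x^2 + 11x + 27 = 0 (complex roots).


disc = 11^2 - 4*2*27 = 121 - 216 = -95
sqrt(|disc|) = sqrt(95) = 9.7468
Real part = -11/(2*2) = -2.7500
Imag part = 9.7468/(2*2) = 2.4367

-2.7500 ± 2.4367i


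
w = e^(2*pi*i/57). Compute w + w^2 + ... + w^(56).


With w = e^(2*pi*i/57), all 57 of the 57th roots of unity w^0 = 1, w, ..., w^(56) sum to 0: 1 + w + ... + w^(56) = (1 - w^57)/(1 - w) = 0 since w^57 = 1, w ≠ 1.
Removing the root 1: w + w^2 + ... + w^(56) = 0 - 1 = -1

Sum = -1


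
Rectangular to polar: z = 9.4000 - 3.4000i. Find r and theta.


r = sqrt(88.36+11.56) = sqrt(99.92) = 9.9960
theta = atan2(-3.4, 9.4) = -19.8852 degrees

r = 9.9960, theta = -19.8852 degrees


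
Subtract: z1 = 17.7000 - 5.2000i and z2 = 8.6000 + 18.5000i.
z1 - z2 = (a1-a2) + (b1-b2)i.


Real: 17.7 - 8.6 = 9.1
Imag: -5.2 - 18.5 = -23.7

9.1000 - 23.7000i


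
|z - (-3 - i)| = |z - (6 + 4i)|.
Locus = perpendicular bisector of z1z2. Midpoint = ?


Equal distances means the locus is the perpendicular bisector of z1 and z2.
Midpoint = ((-3+6)/2, (-1+4)/2) = (1.5000, 1.5000)

Perpendicular bisector through (1.5000, 1.5000)


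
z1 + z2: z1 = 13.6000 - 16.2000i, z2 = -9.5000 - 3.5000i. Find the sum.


Real: 13.6 - 9.5 = 4.1
Imag: -16.2 - 3.5 = -19.7

4.1000 - 19.7000i


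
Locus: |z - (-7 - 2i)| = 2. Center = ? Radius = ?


|z - z0| = r is a circle with center z0 and radius r.
Center = (-7, -2), radius = 2

Circle with center (-7, -2) and radius 2


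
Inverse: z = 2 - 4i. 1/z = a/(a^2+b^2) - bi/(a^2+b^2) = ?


|z|^2 = 4+16 = 20
1/z = (2 + 4i)/20

1/z = 0.1000 + 0.2000i


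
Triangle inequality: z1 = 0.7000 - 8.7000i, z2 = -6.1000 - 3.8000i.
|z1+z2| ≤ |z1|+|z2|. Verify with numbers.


|z1| = sqrt(0.7^2 + (-8.7)^2) = sqrt(76.18) = 8.7281
|z2| = sqrt((-6.1)^2 + (-3.8)^2) = sqrt(51.65) = 7.1868
z1+z2 = -5.4000 - 12.5000i
|z1+z2| = sqrt(185.41) = 13.6165
|z1|+|z2| = 8.7281 + 7.1868 = 15.9149

|z1+z2| = 13.6165 ≤ |z1|+|z2| = 15.9149 (verified)


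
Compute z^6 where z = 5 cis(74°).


r^6 = 5^6 = 15625
n*theta = 6*74° = 444° = 84° (mod 360)
a = 15625*cos(84°) = 1633.2572
b = 15625*sin(84°) = 15539.4046

15625 cis(84°) = 1633.2572 + 15539.4046i


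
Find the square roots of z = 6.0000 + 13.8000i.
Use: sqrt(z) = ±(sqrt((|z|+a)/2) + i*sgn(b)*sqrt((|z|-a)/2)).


|z| = sqrt(36+190.44) = 15.0479
sqrt((|z|+a)/2) = sqrt((15.0479+6)/2) = sqrt(10.5240) = 3.2441
sqrt((|z|-a)/2) = sqrt((15.0479-6)/2) = sqrt(4.5240) = 2.1270

±(3.2441 + 2.1270i) i.e. 3.2441 + 2.1270i and -3.2441 - 2.1270i


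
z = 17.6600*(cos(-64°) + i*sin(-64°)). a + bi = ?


a = 17.6600*cos(-64°) = 17.6600*0.43837 = 7.7416
b = 17.6600*sin(-64°) = 17.6600*(-0.898794) = -15.8727

7.7416 - 15.8727i


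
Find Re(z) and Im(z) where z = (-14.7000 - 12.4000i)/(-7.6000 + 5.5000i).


Multiply by conjugate: (-14.7000 - 12.4000i)(-7.6000 - 5.5000i) / ((-7.6)^2 + 5.5^2)
Numerator real = -14.7*(-7.6) - (12.4)*5.5 = 43.52
Numerator imag = -12.4*(-7.6) - (-14.7)*5.5 = 175.09
Denominator = 88.01
Re(z) = 43.52/88.01 = 0.4945
Im(z) = 175.09/88.01 = 1.9894

Re(z) = 0.4945, Im(z) = 1.9894


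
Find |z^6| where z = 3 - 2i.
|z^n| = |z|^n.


|z| = sqrt(9+4) = sqrt(13) = 3.6056
|z^6| = |z|^6 = (sqrt(13))^6 = 13^3 = 2197

|z^6| = 2197


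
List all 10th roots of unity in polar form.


The 10th roots of unity are cis(360k/10°) for k=0..9
Angle step = 360/10 = 36°
Primitive root: cis(36°)
Primitive root = 0.8090 + 0.5878i

10 roots at angles: 0°, 36°, 72°, 108°, 144°, 180°, 216°, 252°, 288°, 324°


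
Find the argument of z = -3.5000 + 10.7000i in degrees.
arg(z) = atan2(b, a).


Re = -3.5, Im = 10.7
arg = atan2(10.7, -3.5) = 108.1131 degrees

arg(z) = 108.1131 degrees


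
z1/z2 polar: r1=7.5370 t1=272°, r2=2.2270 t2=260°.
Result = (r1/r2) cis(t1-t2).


r = 7.5370 / 2.2270 = 3.3844
theta = 272° - 260° = 12° = 12° (mod 360)

3.3844 cis(12°)


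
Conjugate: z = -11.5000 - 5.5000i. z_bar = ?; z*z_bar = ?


z_bar = -11.5000 + 5.5000i
z*z_bar = (-11.5)^2 + (-5.5)^2 = 132.25 + 30.25 = 162.5

z_bar = -11.5000 + 5.5000i, z*z_bar = 162.5


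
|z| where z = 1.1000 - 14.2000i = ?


|z| = sqrt(1.1^2 + (-14.2)^2) = sqrt(1.21 + 201.64) = sqrt(202.85) = 14.2425

|z| = 14.2425


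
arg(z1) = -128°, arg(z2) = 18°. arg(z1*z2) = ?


arg(z1*z2) = -128° + 18° = -110°
Normalized to (-180°, 180°]: -110°

-110°


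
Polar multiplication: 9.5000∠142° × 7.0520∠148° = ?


r = 9.5000 * 7.0520 = 66.9940
theta = 142° + 148° = 290° = 290° (mod 360)

66.9940 cis(290°)


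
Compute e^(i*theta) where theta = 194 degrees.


cos(194°) = -0.9703
sin(194°) = -0.2419

e^(i*194°) = -0.9703 - 0.2419i


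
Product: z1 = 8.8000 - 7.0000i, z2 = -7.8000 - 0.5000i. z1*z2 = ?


Real = 8.8*(-7.8) - (-7)*(-0.5) = -68.64 - 3.5 = -72.14
Imag = 8.8*(-0.5) - (7.8)*(-7) = -4.4 + 54.6 = 50.2

-72.1400 + 50.2000i


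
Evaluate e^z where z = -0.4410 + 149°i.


e^-0.4410 = 0.6434
cos(149°) = -0.8572
sin(149°) = 0.515
Real = 0.6434*(-0.8572) = -0.5515
Imag = 0.6434*0.515 = 0.3314

-0.5515 + 0.3314i


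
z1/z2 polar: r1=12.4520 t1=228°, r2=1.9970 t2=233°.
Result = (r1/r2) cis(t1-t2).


r = 12.4520 / 1.9970 = 6.2354
theta = 228° - 233° = -5° = 355° (mod 360)

6.2354 cis(355°)


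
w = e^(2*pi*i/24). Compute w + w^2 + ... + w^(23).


With w = e^(2*pi*i/24), all 24 of the 24th roots of unity w^0 = 1, w, ..., w^(23) sum to 0: 1 + w + ... + w^(23) = (1 - w^24)/(1 - w) = 0 since w^24 = 1, w ≠ 1.
Removing the root 1: w + w^2 + ... + w^(23) = 0 - 1 = -1

Sum = -1


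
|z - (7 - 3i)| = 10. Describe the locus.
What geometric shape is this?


|z - z0| = r is a circle with center z0 and radius r.
Center = (7, -3), radius = 10

Circle with center (7, -3) and radius 10


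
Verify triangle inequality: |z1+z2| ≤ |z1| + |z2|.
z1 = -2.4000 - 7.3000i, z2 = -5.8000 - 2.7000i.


|z1| = sqrt((-2.4)^2 + (-7.3)^2) = sqrt(59.05) = 7.6844
|z2| = sqrt((-5.8)^2 + (-2.7)^2) = sqrt(40.93) = 6.3977
z1+z2 = -8.2000 - 10.0000i
|z1+z2| = sqrt(167.24) = 12.9321
|z1|+|z2| = 7.6844 + 6.3977 = 14.0821

|z1+z2| = 12.9321 ≤ |z1|+|z2| = 14.0821 (verified)


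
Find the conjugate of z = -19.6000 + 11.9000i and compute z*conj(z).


z_bar = -19.6000 - 11.9000i
z*z_bar = (-19.6)^2 + 11.9^2 = 384.16 + 141.61 = 525.77

z_bar = -19.6000 - 11.9000i, z*z_bar = 525.77


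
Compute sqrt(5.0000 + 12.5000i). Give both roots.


|z| = sqrt(25+156.25) = 13.4629
sqrt((|z|+a)/2) = sqrt((13.4629+5)/2) = sqrt(9.2315) = 3.0383
sqrt((|z|-a)/2) = sqrt((13.4629-5)/2) = sqrt(4.2315) = 2.0571

±(3.0383 + 2.0571i) i.e. 3.0383 + 2.0571i and -3.0383 - 2.0571i


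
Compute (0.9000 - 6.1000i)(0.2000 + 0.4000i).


Real = 0.9*0.2 - (-6.1)*0.4 = 0.18 - (-2.44) = 2.62
Imag = 0.9*0.4 + 0.2*(-6.1) = 0.36 - (1.22) = -0.86

2.6200 - 0.8600i


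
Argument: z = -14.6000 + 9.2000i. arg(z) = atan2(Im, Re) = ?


Re = -14.6, Im = 9.2
arg = atan2(9.2, -14.6) = 147.7835 degrees

arg(z) = 147.7835 degrees


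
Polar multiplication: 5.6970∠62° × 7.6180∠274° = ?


r = 5.6970 * 7.6180 = 43.3997
theta = 62° + 274° = 336° = 336° (mod 360)

43.3997 cis(336°)


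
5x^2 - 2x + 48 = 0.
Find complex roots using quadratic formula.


disc = (-2)^2 - 4*5*48 = 4 - 960 = -956
sqrt(|disc|) = sqrt(956) = 30.9192
Real part = 2/(2*5) = 0.2000
Imag part = 30.9192/(2*5) = 3.0919

0.2000 ± 3.0919i


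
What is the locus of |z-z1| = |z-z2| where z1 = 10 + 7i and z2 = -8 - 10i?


Equal distances means the locus is the perpendicular bisector of z1 and z2.
Midpoint = ((10+(-8))/2, (7+(-10))/2) = (1.0000, -1.5000)

Perpendicular bisector through (1.0000, -1.5000)


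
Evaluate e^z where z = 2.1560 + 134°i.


e^2.1560 = 8.6365
cos(134°) = -0.69466
sin(134°) = 0.71934
Real = 8.6365*(-0.69466) = -5.9994
Imag = 8.6365*0.71934 = 6.2126

-5.9994 + 6.2126i


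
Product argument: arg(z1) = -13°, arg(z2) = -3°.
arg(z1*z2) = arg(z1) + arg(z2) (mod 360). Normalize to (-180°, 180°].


arg(z1*z2) = -13° - 3° = -16°
Normalized to (-180°, 180°]: -16°

-16°


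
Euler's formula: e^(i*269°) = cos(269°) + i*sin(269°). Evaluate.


cos(269°) = -0.0175
sin(269°) = -0.9998

e^(i*269°) = -0.0175 - 0.9998i


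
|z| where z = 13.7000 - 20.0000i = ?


|z| = sqrt(13.7^2 + (-20)^2) = sqrt(187.69 + 400) = sqrt(587.69) = 24.2423

|z| = 24.2423


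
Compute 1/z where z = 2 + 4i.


|z|^2 = 4+16 = 20
1/z = (2 - 4i)/20

1/z = 0.1000 - 0.2000i


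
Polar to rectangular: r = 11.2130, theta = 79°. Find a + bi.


a = 11.2130*cos(79°) = 11.2130*0.190809 = 2.1395
b = 11.2130*sin(79°) = 11.2130*0.98163 = 11.0070

2.1395 + 11.0070i


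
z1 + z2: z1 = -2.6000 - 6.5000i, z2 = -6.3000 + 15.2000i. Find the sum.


Real: -2.6 - 6.3 = -8.9
Imag: -6.5 + 15.2 = 8.7

-8.9000 + 8.7000i


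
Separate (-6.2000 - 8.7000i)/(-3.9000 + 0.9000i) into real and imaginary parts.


Multiply by conjugate: (-6.2000 - 8.7000i)(-3.9000 - 0.9000i) / ((-3.9)^2 + 0.9^2)
Numerator real = -6.2*(-3.9) - (8.7)*0.9 = 16.35
Numerator imag = -8.7*(-3.9) - (-6.2)*0.9 = 39.51
Denominator = 16.02
Re(z) = 16.35/16.02 = 1.0206
Im(z) = 39.51/16.02 = 2.4663

Re(z) = 1.0206, Im(z) = 2.4663


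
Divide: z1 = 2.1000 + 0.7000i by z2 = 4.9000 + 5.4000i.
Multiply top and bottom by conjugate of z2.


Conjugate of z2 = 4.9000 - 5.4000i
Numerator: (2.1000 + 0.7000i)(4.9000 - 5.4000i) = 14.0700 - 7.9100i
Denominator: 4.9^2 + 5.4^2 = 53.17
Result = (14.0700 - 7.9100i)/53.17

0.2646 - 0.1488i


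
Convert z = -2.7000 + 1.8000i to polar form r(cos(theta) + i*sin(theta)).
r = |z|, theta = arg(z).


r = sqrt(7.29+3.24) = sqrt(10.53) = 3.2450
theta = atan2(1.8, -2.7) = 146.3099 degrees

r = 3.2450, theta = 146.3099 degrees


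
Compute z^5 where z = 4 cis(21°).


r^5 = 4^5 = 1024
n*theta = 5*21° = 105° = 105° (mod 360)
a = 1024*cos(105°) = -265.0307
b = 1024*sin(105°) = 989.1080

1024 cis(105°) = -265.0307 + 989.1080i


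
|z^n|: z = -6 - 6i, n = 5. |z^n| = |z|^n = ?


|z| = sqrt(36+36) = sqrt(72) = 8.4853
|z^5| = |z|^5 = (sqrt(72))^5 = 72^2 * sqrt(72) = 5184*sqrt(72)

|z^5| = 5184*sqrt(72) ≈ 43987.6986


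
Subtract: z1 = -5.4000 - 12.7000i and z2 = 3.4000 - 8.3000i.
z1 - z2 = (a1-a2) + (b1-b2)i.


Real: -5.4 - 3.4 = -8.8
Imag: -12.7 + 8.3 = -4.4

-8.8000 - 4.4000i


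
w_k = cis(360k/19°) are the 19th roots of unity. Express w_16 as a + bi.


Angle = 360*16/19 = 303.1579°
a = cos(303.1579°) = 0.5469
b = sin(303.1579°) = -0.8372

0.5469 - 0.8372i


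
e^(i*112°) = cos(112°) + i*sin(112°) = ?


cos(112°) = -0.3746
sin(112°) = 0.9272

e^(i*112°) = -0.3746 + 0.9272i


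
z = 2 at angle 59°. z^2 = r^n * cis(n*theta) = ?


r^2 = 2^2 = 4
n*theta = 2*59° = 118° = 118° (mod 360)
a = 4*cos(118°) = -1.8779
b = 4*sin(118°) = 3.5318

4 cis(118°) = -1.8779 + 3.5318i


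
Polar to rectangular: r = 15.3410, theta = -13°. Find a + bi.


a = 15.3410*cos(-13°) = 15.3410*0.97437 = 14.9478
b = 15.3410*sin(-13°) = 15.3410*(-0.22495) = -3.4510

14.9478 - 3.4510i


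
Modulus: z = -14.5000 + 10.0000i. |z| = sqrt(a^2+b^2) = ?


|z| = sqrt((-14.5)^2 + 10^2) = sqrt(210.25 + 100) = sqrt(310.25) = 17.6139

|z| = 17.6139


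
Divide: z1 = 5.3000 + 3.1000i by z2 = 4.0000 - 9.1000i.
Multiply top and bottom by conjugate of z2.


Conjugate of z2 = 4.0000 + 9.1000i
Numerator: (5.3000 + 3.1000i)(4.0000 + 9.1000i) = -7.0100 + 60.6300i
Denominator: 4^2 + (-9.1)^2 = 98.81
Result = (-7.0100 + 60.6300i)/98.81

-0.0709 + 0.6136i


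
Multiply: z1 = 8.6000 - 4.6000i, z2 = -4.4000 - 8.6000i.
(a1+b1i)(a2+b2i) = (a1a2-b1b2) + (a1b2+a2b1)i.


Real = 8.6*(-4.4) - (-4.6)*(-8.6) = -37.84 - 39.56 = -77.4
Imag = 8.6*(-8.6) - (4.4)*(-4.6) = -73.96 + 20.24 = -53.72

-77.4000 - 53.7200i


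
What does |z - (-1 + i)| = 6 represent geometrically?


|z - z0| = r is a circle with center z0 and radius r.
Center = (-1, 1), radius = 6

Circle with center (-1, 1) and radius 6


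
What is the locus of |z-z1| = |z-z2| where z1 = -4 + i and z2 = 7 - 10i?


Equal distances means the locus is the perpendicular bisector of z1 and z2.
Midpoint = ((-4+7)/2, (1+(-10))/2) = (1.5000, -4.5000)

Perpendicular bisector through (1.5000, -4.5000)


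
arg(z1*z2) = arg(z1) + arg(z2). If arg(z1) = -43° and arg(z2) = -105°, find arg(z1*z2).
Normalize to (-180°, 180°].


arg(z1*z2) = -43° - 105° = -148°
Normalized to (-180°, 180°]: -148°

-148°


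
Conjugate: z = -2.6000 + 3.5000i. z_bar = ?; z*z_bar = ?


z_bar = -2.6000 - 3.5000i
z*z_bar = (-2.6)^2 + 3.5^2 = 6.76 + 12.25 = 19.01

z_bar = -2.6000 - 3.5000i, z*z_bar = 19.01


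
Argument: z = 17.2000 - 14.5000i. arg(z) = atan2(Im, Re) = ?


Re = 17.2, Im = -14.5
arg = atan2(-14.5, 17.2) = -40.1317 degrees

arg(z) = -40.1317 degrees


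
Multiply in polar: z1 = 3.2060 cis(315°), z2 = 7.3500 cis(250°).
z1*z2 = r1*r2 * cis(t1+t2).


r = 3.2060 * 7.3500 = 23.5641
theta = 315° + 250° = 565° = 205° (mod 360)

23.5641 cis(205°)


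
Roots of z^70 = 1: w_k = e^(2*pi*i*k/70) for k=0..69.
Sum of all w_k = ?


The sum of all 70th roots of unity is 0.
Geometric series: (1 - w^70)/(1 - w) = (1-1)/(1-w) = 0 since w^70 = 1, w ≠ 1.
Alternatively: coefficient of z^69 in z^70 - 1 is 0.

0


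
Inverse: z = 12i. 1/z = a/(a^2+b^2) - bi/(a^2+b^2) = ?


|z|^2 = 0+144 = 144
1/z = (0 - 12i)/144

1/z = 0 - 0.0833i


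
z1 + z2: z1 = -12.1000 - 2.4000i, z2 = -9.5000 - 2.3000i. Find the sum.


Real: -12.1 - 9.5 = -21.6
Imag: -2.4 - 2.3 = -4.7

-21.6000 - 4.7000i


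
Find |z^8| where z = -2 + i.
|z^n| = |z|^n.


|z| = sqrt(4+1) = sqrt(5) = 2.2361
|z^8| = |z|^8 = (sqrt(5))^8 = 5^4 = 625

|z^8| = 625


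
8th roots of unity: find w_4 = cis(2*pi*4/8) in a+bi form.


Angle = 360*4/8 = 180°
a = cos(180°) = -1.0000
b = sin(180°) = 0

-1.0000 + 0i


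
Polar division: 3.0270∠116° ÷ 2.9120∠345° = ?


r = 3.0270 / 2.9120 = 1.0395
theta = 116° - 345° = -229° = 131° (mod 360)

1.0395 cis(131°)


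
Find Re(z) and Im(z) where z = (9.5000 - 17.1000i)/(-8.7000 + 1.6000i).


Multiply by conjugate: (9.5000 - 17.1000i)(-8.7000 - 1.6000i) / ((-8.7)^2 + 1.6^2)
Numerator real = 9.5*(-8.7) - (17.1)*1.6 = -110.01
Numerator imag = -17.1*(-8.7) - 9.5*1.6 = 133.57
Denominator = 78.25
Re(z) = -110.01/78.25 = -1.4059
Im(z) = 133.57/78.25 = 1.7070

Re(z) = -1.4059, Im(z) = 1.7070


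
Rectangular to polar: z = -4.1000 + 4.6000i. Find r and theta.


r = sqrt(16.81+21.16) = sqrt(37.97) = 6.1620
theta = atan2(4.6, -4.1) = 131.7108 degrees

r = 6.1620, theta = 131.7108 degrees


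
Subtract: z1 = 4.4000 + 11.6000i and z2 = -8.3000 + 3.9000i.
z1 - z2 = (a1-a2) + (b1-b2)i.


Real: 4.4 + 8.3 = 12.7
Imag: 11.6 - 3.9 = 7.7

12.7000 + 7.7000i


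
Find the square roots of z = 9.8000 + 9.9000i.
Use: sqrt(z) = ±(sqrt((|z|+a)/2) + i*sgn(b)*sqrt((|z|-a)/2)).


|z| = sqrt(96.04+98.01) = 13.9302
sqrt((|z|+a)/2) = sqrt((13.9302+9.8)/2) = sqrt(11.8651) = 3.4446
sqrt((|z|-a)/2) = sqrt((13.9302-9.8)/2) = sqrt(2.0651) = 1.4370

±(3.4446 + 1.4370i) i.e. 3.4446 + 1.4370i and -3.4446 - 1.4370i


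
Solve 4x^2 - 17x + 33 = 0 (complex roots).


disc = (-17)^2 - 4*4*33 = 289 - 528 = -239
sqrt(|disc|) = sqrt(239) = 15.4596
Real part = 17/(2*4) = 2.1250
Imag part = 15.4596/(2*4) = 1.9325

2.1250 ± 1.9325i


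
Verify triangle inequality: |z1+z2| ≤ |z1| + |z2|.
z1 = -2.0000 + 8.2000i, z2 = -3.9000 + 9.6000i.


|z1| = sqrt((-2)^2 + 8.2^2) = sqrt(71.24) = 8.4404
|z2| = sqrt((-3.9)^2 + 9.6^2) = sqrt(107.37) = 10.3619
z1+z2 = -5.9000 + 17.8000i
|z1+z2| = sqrt(351.65) = 18.7523
|z1|+|z2| = 8.4404 + 10.3619 = 18.8023

|z1+z2| = 18.7523 ≤ |z1|+|z2| = 18.8023 (verified)


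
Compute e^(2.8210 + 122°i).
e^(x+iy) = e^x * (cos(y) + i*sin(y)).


e^2.8210 = 16.7936
cos(122°) = -0.52992
sin(122°) = 0.84805
Real = 16.7936*(-0.52992) = -8.8993
Imag = 16.7936*0.84805 = 14.2418

-8.8993 + 14.2418i


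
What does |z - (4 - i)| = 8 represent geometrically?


|z - z0| = r is a circle with center z0 and radius r.
Center = (4, -1), radius = 8

Circle with center (4, -1) and radius 8


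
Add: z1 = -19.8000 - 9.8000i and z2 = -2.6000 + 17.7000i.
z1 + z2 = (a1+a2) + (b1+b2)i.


Real: -19.8 - 2.6 = -22.4
Imag: -9.8 + 17.7 = 7.9

-22.4000 + 7.9000i


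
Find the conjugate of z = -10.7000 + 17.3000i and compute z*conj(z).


z_bar = -10.7000 - 17.3000i
z*z_bar = (-10.7)^2 + 17.3^2 = 114.49 + 299.29 = 413.78

z_bar = -10.7000 - 17.3000i, z*z_bar = 413.78


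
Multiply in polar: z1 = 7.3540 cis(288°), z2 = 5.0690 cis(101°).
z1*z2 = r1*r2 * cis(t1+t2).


r = 7.3540 * 5.0690 = 37.2774
theta = 288° + 101° = 389° = 29° (mod 360)

37.2774 cis(29°)


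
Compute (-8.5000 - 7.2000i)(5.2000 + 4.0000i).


Real = -8.5*5.2 - (-7.2)*4 = -44.2 - (-28.8) = -15.4
Imag = -8.5*4 + 5.2*(-7.2) = -34 - (37.44) = -71.44

-15.4000 - 71.4400i


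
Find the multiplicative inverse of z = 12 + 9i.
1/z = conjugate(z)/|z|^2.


|z|^2 = 144+81 = 225
1/z = (12 - 9i)/225

1/z = 0.0533 - 0.0400i


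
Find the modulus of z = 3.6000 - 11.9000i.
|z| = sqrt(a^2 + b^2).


|z| = sqrt(3.6^2 + (-11.9)^2) = sqrt(12.96 + 141.61) = sqrt(154.57) = 12.4326

|z| = 12.4326


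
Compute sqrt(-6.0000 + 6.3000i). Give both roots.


|z| = sqrt(36+39.69) = 8.7000
sqrt((|z|+a)/2) = sqrt((8.7000+(-6))/2) = sqrt(1.3500) = 1.1619
sqrt((|z|-a)/2) = sqrt((8.7000-(-6))/2) = sqrt(7.3500) = 2.7111

±(1.1619 + 2.7111i) i.e. 1.1619 + 2.7111i and -1.1619 - 2.7111i


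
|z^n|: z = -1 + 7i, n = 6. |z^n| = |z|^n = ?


|z| = sqrt(1+49) = sqrt(50) = 7.0711
|z^6| = |z|^6 = (sqrt(50))^6 = 50^3 = 125000

|z^6| = 125000


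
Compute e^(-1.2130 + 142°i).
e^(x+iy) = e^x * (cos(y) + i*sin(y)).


e^-1.2130 = 0.2973
cos(142°) = -0.788
sin(142°) = 0.6157
Real = 0.2973*(-0.788) = -0.2343
Imag = 0.2973*0.6157 = 0.1830

-0.2343 + 0.1830i


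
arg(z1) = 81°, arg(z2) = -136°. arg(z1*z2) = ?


arg(z1*z2) = 81° - 136° = -55°
Normalized to (-180°, 180°]: -55°

-55°


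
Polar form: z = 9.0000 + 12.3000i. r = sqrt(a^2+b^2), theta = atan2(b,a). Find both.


r = sqrt(81+151.29) = sqrt(232.29) = 15.2411
theta = atan2(12.3, 9) = 53.8068 degrees

r = 15.2411, theta = 53.8068 degrees


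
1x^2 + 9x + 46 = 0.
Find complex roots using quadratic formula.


disc = 9^2 - 4*1*46 = 81 - 184 = -103
sqrt(|disc|) = sqrt(103) = 10.1489
Real part = -9/(2*1) = -4.5000
Imag part = 10.1489/(2*1) = 5.0744

-4.5000 ± 5.0744i


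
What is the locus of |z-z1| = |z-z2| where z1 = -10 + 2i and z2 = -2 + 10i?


Equal distances means the locus is the perpendicular bisector of z1 and z2.
Midpoint = ((-10+(-2))/2, (2+10)/2) = (-6.0000, 6.0000)

Perpendicular bisector through (-6.0000, 6.0000)


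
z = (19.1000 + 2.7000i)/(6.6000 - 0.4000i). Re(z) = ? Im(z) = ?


Multiply by conjugate: (19.1000 + 2.7000i)(6.6000 + 0.4000i) / (6.6^2 + (-0.4)^2)
Numerator real = 19.1*6.6 + 2.7*(-0.4) = 124.98
Numerator imag = 2.7*6.6 - 19.1*(-0.4) = 25.46
Denominator = 43.72
Re(z) = 124.98/43.72 = 2.8586
Im(z) = 25.46/43.72 = 0.5823

Re(z) = 2.8586, Im(z) = 0.5823


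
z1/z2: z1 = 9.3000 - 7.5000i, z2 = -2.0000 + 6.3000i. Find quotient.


Conjugate of z2 = -2.0000 - 6.3000i
Numerator: (9.3000 - 7.5000i)(-2.0000 - 6.3000i) = -65.8500 - 43.5900i
Denominator: (-2)^2 + 6.3^2 = 43.69
Result = (-65.8500 - 43.5900i)/43.69

-1.5072 - 0.9977i


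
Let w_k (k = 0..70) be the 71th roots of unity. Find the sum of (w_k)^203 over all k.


The roots are w_k = w^k with w = e^(2*pi*i/71), and (w^k)^203 = (w^203)^k.
So S = 1 + u + u^2 + ... + u^(70) with u = w^203.
203 = 2*71 + 61, so 203 is not a multiple of 71: u = (w^71)^2 * w^61 = w^61 ≠ 1 (w is a primitive 71th root), while u^71 = (w^71)^203 = 1.
Geometric series: S = (1 - u^71)/(1 - u) = (1 - 1)/(1 - u) = 0

S = 0


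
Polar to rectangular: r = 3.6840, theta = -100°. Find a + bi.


a = 3.6840*cos(-100°) = 3.6840*(-0.17365) = -0.6397
b = 3.6840*sin(-100°) = 3.6840*(-0.9848) = -3.6280

-0.6397 - 3.6280i


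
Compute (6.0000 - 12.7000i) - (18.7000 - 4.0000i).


Real: 6 - 18.7 = -12.7
Imag: -12.7 + 4 = -8.7

-12.7000 - 8.7000i


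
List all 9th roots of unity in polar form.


The 9th roots of unity are cis(360k/9°) for k=0..8
Angle step = 360/9 = 40°
Primitive root: cis(40°)
Primitive root = 0.7660 + 0.6428i

9 roots at angles: 0°, 40°, 80°, 120°, 160°, 200°, 240°, 280°, 320°


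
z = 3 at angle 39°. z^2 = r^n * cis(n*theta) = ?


r^2 = 3^2 = 9
n*theta = 2*39° = 78° = 78° (mod 360)
a = 9*cos(78°) = 1.8712
b = 9*sin(78°) = 8.8033

9 cis(78°) = 1.8712 + 8.8033i


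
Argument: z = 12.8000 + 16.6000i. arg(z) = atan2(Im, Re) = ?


Re = 12.8, Im = 16.6
arg = atan2(16.6, 12.8) = 52.3647 degrees

arg(z) = 52.3647 degrees


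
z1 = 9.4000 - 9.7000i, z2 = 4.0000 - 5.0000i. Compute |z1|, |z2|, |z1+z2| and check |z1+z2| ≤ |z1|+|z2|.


|z1| = sqrt(9.4^2 + (-9.7)^2) = sqrt(182.45) = 13.5074
|z2| = sqrt(4^2 + (-5)^2) = sqrt(41) = 6.4031
z1+z2 = 13.4000 - 14.7000i
|z1+z2| = sqrt(395.65) = 19.8910
|z1|+|z2| = 13.5074 + 6.4031 = 19.9105

|z1+z2| = 19.8910 ≤ |z1|+|z2| = 19.9105 (verified)


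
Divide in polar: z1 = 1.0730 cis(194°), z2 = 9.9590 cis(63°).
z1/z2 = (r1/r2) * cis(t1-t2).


r = 1.0730 / 9.9590 = 0.1077
theta = 194° - 63° = 131° = 131° (mod 360)

0.1077 cis(131°)


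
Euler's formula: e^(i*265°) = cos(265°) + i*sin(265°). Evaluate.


cos(265°) = -0.0872
sin(265°) = -0.9962

e^(i*265°) = -0.0872 - 0.9962i


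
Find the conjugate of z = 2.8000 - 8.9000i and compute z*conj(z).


z_bar = 2.8000 + 8.9000i
z*z_bar = 2.8^2 + (-8.9)^2 = 7.84 + 79.21 = 87.05

z_bar = 2.8000 + 8.9000i, z*z_bar = 87.05


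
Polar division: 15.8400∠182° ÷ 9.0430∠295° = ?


r = 15.8400 / 9.0430 = 1.7516
theta = 182° - 295° = -113° = 247° (mod 360)

1.7516 cis(247°)
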